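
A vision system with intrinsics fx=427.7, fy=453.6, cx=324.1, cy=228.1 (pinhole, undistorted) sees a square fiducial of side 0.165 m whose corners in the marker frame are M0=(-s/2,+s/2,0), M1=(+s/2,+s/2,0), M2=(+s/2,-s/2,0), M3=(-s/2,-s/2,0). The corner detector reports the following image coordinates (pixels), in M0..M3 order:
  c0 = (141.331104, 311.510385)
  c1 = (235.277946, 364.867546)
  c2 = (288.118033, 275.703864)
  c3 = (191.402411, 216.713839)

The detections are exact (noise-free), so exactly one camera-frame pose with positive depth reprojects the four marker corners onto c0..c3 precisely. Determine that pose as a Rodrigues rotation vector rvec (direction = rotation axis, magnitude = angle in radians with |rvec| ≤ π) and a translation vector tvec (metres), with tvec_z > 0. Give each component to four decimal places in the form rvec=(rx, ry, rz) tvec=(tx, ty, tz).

Intrinsics K: fx=427.7, fy=453.6, cx=324.1, cy=228.1
Marker side s = 0.165 m; corners in marker frame (Z=0):
  M0 = (-0.0825, +0.0825, 0)
  M1 = (+0.0825, +0.0825, 0)
  M2 = (+0.0825, -0.0825, 0)
  M3 = (-0.0825, -0.0825, 0)
Detected image corners:
  c0 = (141.331104, 311.510385) px
  c1 = (235.277946, 364.867546) px
  c2 = (288.118033, 275.703864) px
  c3 = (191.402411, 216.713839) px
Planar DLT: solve 8×8 A·h = b for H (H[2,2]=1):
  H  [+620.00928 -251.40798 +214.21134]
  H  [+397.98712 +639.88307 +293.73232]
  H  [+0.19829 +0.28305 +1.00000]
B = K⁻¹H; ‖b₁‖=1.527250, ‖b₂‖=1.527250; λ = 2/(‖b₁‖+‖b₂‖) = 0.654771, sign → tz>0 ⇒ λ=+0.654771
r₁ = λ·B[:,0] = (+0.85080,+0.50921,+0.12983); r₂ = λ·B[:,1] = (-0.52532,+0.83047,+0.18533)
r₃ = r₁×r₂ = (-0.01345,-0.22589,+0.97406); SVD([r₁ r₂ r₃]) → R = UVᵀ:
  R  [+0.85080 -0.52532 -0.01345]
  R  [+0.50921 +0.83047 -0.22589]
  R  [+0.12983 +0.18533 +0.97406]
t = (-0.16823, +0.09474, +0.65477) m
tr R = 2.655330; θ = arccos((tr R − 1)/2) = 0.595862 rad = 34.140°
axis k = ((R−Rᵀ)₃₂, (R−Rᵀ)₁₃, (R−Rᵀ)₂₁) / (2 sinθ) = (+0.366360, -0.127654, +0.921675)
rvec = θ·k = (+0.218300, -0.076064, +0.549191)

rvec=(0.2183, -0.0761, 0.5492) tvec=(-0.1682, 0.0947, 0.6548)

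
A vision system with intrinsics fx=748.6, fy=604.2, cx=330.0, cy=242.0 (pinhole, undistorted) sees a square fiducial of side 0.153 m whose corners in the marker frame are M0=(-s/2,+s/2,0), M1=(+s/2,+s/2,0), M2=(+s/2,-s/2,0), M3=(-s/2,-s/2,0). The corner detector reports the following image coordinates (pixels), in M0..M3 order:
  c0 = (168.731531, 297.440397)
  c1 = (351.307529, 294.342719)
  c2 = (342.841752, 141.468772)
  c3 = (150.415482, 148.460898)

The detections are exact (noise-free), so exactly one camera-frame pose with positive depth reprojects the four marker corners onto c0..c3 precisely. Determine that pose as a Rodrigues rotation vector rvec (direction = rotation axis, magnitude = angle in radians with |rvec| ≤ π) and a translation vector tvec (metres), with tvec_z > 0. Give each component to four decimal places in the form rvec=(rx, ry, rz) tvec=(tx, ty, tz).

rvec=(0.2174, 0.0911, -0.0394) tvec=(-0.0625, -0.0194, 0.6024)

Intrinsics K: fx=748.6, fy=604.2, cx=330.0, cy=242.0
Marker side s = 0.153 m; corners in marker frame (Z=0):
  M0 = (-0.0765, +0.0765, 0)
  M1 = (+0.0765, +0.0765, 0)
  M2 = (+0.0765, -0.0765, 0)
  M3 = (-0.0765, -0.0765, 0)
Detected image corners:
  c0 = (168.731531, 297.440397) px
  c1 = (351.307529, 294.342719) px
  c2 = (342.841752, 141.468772) px
  c3 = (150.415482, 148.460898) px
Planar DLT: solve 8×8 A·h = b for H (H[2,2]=1):
  H  [+1184.90347 +177.72721 +252.38113]
  H  [-67.19097 +1064.45170 +222.50531]
  H  [-0.15680 +0.35456 +1.00000]
B = K⁻¹H; ‖b₁‖=1.660077, ‖b₂‖=1.660077; λ = 2/(‖b₁‖+‖b₂‖) = 0.602382, sign → tz>0 ⇒ λ=+0.602382
r₁ = λ·B[:,0] = (+0.99510,-0.02916,-0.09445); r₂ = λ·B[:,1] = (+0.04886,+0.97570,+0.21358)
r₃ = r₁×r₂ = (+0.08593,-0.21715,+0.97235); SVD([r₁ r₂ r₃]) → R = UVᵀ:
  R  [+0.99510 +0.04886 +0.08593]
  R  [-0.02916 +0.97570 -0.21715]
  R  [-0.09445 +0.21358 +0.97235]
t = (-0.06246, -0.01944, +0.60238) m
tr R = 2.943154; θ = arccos((tr R − 1)/2) = 0.238993 rad = 13.693°
axis k = ((R−Rᵀ)₃₂, (R−Rᵀ)₁₃, (R−Rᵀ)₂₁) / (2 sinθ) = (+0.909772, +0.380998, -0.164789)
rvec = θ·k = (+0.217429, +0.091056, -0.039384)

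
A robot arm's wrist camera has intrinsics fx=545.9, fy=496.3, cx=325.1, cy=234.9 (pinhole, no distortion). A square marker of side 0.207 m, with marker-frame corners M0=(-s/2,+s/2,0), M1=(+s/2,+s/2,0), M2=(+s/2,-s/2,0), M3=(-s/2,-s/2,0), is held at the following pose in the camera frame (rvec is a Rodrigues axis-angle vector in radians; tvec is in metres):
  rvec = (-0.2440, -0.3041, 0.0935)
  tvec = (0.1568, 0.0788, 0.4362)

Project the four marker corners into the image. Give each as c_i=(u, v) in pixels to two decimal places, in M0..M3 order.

c0=(400.87, 450.80) c1=(634.91, 451.67) c2=(614.60, 226.82) c3=(405.96, 195.42)

Intrinsics K: fx=545.9, fy=496.3, cx=325.1, cy=234.9
Marker side s = 0.207 m; corners in marker frame (Z=0):
  M0 = (-0.1035, +0.1035, 0)
  M1 = (+0.1035, +0.1035, 0)
  M2 = (+0.1035, -0.1035, 0)
  M3 = (-0.1035, -0.1035, 0)
rvec = (-0.2440, -0.3041, 0.0935), |rvec| = θ = 0.40094 rad = 22.972°
Rodrigues: sinθ=0.39029, 1−cosθ=0.07931; R = I + sinθ·[k]× + (1−cosθ)·[k]×²:
    [+0.95006 -0.05441 -0.30727]
    [+0.12762 +0.96632 +0.22349]
    [+0.28476 -0.25154 +0.92501]
t = (0.1568, 0.0788, 0.4362) m
M0: Pc = R·M0+t = (+0.05284, +0.16560, +0.38069); u = 545.9·(+0.05284)/0.38069 + 325.1 = 400.8664, v = 496.3·(+0.16560)/0.38069 + 234.9 = 450.7953
M1: Pc = R·M1+t = (+0.24950, +0.19202, +0.43964); u = 545.9·(+0.24950)/0.43964 + 325.1 = 634.9052, v = 496.3·(+0.19202)/0.43964 + 234.9 = 451.6708
M2: Pc = R·M2+t = (+0.26076, -0.00800, +0.49171); u = 545.9·(+0.26076)/0.49171 + 325.1 = 614.6025, v = 496.3·(-0.00800)/0.49171 + 234.9 = 226.8203
M3: Pc = R·M3+t = (+0.06410, -0.03442, +0.43276); u = 545.9·(+0.06410)/0.43276 + 325.1 = 405.9574, v = 496.3·(-0.03442)/0.43276 + 234.9 = 195.4236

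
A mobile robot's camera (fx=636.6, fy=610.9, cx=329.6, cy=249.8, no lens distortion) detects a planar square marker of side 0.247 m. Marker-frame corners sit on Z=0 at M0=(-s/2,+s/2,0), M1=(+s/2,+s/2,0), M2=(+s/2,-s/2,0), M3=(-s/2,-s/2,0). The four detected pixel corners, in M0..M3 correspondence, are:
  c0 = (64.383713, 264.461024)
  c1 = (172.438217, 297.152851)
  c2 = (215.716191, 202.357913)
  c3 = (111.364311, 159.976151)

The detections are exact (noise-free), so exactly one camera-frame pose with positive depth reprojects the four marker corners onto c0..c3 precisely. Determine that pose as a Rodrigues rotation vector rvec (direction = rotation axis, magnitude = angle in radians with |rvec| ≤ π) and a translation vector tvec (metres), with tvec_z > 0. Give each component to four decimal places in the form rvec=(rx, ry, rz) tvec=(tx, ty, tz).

rvec=(0.1481, -0.5492, 0.3989) tvec=(-0.4057, -0.0404, 1.3874)

Intrinsics K: fx=636.6, fy=610.9, cx=329.6, cy=249.8
Marker side s = 0.247 m; corners in marker frame (Z=0):
  M0 = (-0.1235, +0.1235, 0)
  M1 = (+0.1235, +0.1235, 0)
  M2 = (+0.1235, -0.1235, 0)
  M3 = (-0.1235, -0.1235, 0)
Detected image corners:
  c0 = (64.383713, 264.461024) px
  c1 = (172.438217, 297.152851) px
  c2 = (215.716191, 202.357913) px
  c3 = (111.364311, 159.976151) px
Planar DLT: solve 8×8 A·h = b for H (H[2,2]=1):
  H  [+484.30111 -179.17431 +143.43912]
  H  [+240.89894 +407.67558 +232.01864]
  H  [+0.38523 +0.02255 +1.00000]
B = K⁻¹H; ‖b₁‖=0.720798, ‖b₂‖=0.720798; λ = 2/(‖b₁‖+‖b₂‖) = 1.387351, sign → tz>0 ⇒ λ=+1.387351
r₁ = λ·B[:,0] = (+0.77873,+0.32854,+0.53445); r₂ = λ·B[:,1] = (-0.40667,+0.91304,+0.03128)
r₃ = r₁×r₂ = (-0.47769,-0.24171,+0.84462); SVD([r₁ r₂ r₃]) → R = UVᵀ:
  R  [+0.77873 -0.40667 -0.47769]
  R  [+0.32854 +0.91304 -0.24171]
  R  [+0.53445 +0.03128 +0.84462]
t = (-0.40570, -0.04038, +1.38735) m
tr R = 2.536395; θ = arccos((tr R − 1)/2) = 0.694776 rad = 39.808°
axis k = ((R−Rᵀ)₃₂, (R−Rᵀ)₁₃, (R−Rᵀ)₂₁) / (2 sinθ) = (+0.213201, -0.790471, +0.574196)
rvec = θ·k = (+0.148127, -0.549200, +0.398938)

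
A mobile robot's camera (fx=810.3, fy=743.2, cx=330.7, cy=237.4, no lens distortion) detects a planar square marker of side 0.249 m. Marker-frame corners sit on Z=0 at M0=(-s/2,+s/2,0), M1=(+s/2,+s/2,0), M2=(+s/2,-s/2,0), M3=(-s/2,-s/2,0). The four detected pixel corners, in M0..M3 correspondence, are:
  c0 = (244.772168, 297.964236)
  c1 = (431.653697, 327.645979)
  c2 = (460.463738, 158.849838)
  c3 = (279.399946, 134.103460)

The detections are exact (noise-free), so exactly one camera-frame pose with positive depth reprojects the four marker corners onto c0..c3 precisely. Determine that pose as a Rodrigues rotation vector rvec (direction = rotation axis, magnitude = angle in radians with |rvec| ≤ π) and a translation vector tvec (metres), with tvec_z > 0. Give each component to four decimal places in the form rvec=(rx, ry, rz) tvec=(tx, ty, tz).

Intrinsics K: fx=810.3, fy=743.2, cx=330.7, cy=237.4
Marker side s = 0.249 m; corners in marker frame (Z=0):
  M0 = (-0.1245, +0.1245, 0)
  M1 = (+0.1245, +0.1245, 0)
  M2 = (+0.1245, -0.1245, 0)
  M3 = (-0.1245, -0.1245, 0)
Detected image corners:
  c0 = (244.772168, 297.964236) px
  c1 = (431.653697, 327.645979) px
  c2 = (460.463738, 158.849838) px
  c3 = (279.399946, 134.103460) px
Planar DLT: solve 8×8 A·h = b for H (H[2,2]=1):
  H  [+704.75690 -178.33266 +353.25988]
  H  [+87.14253 +634.91494 +227.99302]
  H  [-0.09569 -0.14350 +1.00000]
B = K⁻¹H; ‖b₁‖=0.925702, ‖b₂‖=0.925702; λ = 2/(‖b₁‖+‖b₂‖) = 1.080261, sign → tz>0 ⇒ λ=+1.080261
r₁ = λ·B[:,0] = (+0.98174,+0.15968,-0.10337); r₂ = λ·B[:,1] = (-0.17448,+0.97238,-0.15501)
r₃ = r₁×r₂ = (+0.07576,+0.17022,+0.98249); SVD([r₁ r₂ r₃]) → R = UVᵀ:
  R  [+0.98174 -0.17448 +0.07576]
  R  [+0.15968 +0.97238 +0.17022]
  R  [-0.10337 -0.15501 +0.98249]
t = (+0.03008, -0.01367, +1.08026) m
tr R = 2.936613; θ = arccos((tr R − 1)/2) = 0.252437 rad = 14.464°
axis k = ((R−Rᵀ)₃₂, (R−Rᵀ)₁₃, (R−Rᵀ)₂₁) / (2 sinθ) = (-0.651080, +0.358593, +0.668959)
rvec = θ·k = (-0.164357, +0.090522, +0.168870)

rvec=(-0.1644, 0.0905, 0.1689) tvec=(0.0301, -0.0137, 1.0803)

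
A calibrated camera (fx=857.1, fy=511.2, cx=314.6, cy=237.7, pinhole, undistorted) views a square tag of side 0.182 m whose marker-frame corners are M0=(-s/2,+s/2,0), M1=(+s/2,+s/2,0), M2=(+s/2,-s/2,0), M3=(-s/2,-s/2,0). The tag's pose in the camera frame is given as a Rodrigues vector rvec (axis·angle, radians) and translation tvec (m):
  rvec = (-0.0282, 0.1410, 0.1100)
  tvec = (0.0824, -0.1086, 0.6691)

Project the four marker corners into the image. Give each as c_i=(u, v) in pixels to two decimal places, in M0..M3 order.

c0=(292.82, 216.69) c1=(526.55, 231.13) c2=(551.76, 90.69) c3=(318.34, 81.62)

Intrinsics K: fx=857.1, fy=511.2, cx=314.6, cy=237.7
Marker side s = 0.182 m; corners in marker frame (Z=0):
  M0 = (-0.0910, +0.0910, 0)
  M1 = (+0.0910, +0.0910, 0)
  M2 = (+0.0910, -0.0910, 0)
  M3 = (-0.0910, -0.0910, 0)
rvec = (-0.0282, 0.1410, 0.1100), |rvec| = θ = 0.18104 rad = 10.373°
Rodrigues: sinθ=0.18005, 1−cosθ=0.01634; R = I + sinθ·[k]× + (1−cosθ)·[k]×²:
    [+0.98405 -0.11138 +0.13868]
    [+0.10742 +0.99357 +0.03578]
    [-0.14178 -0.02031 +0.98969]
t = (0.0824, -0.1086, 0.6691) m
M0: Pc = R·M0+t = (-0.01728, -0.02796, +0.68015); u = 857.1·(-0.01728)/0.68015 + 314.6 = 292.8186, v = 511.2·(-0.02796)/0.68015 + 237.7 = 216.6853
M1: Pc = R·M1+t = (+0.16181, -0.00841, +0.65435); u = 857.1·(+0.16181)/0.65435 + 314.6 = 526.5507, v = 511.2·(-0.00841)/0.65435 + 237.7 = 231.1297
M2: Pc = R·M2+t = (+0.18208, -0.18924, +0.65805); u = 857.1·(+0.18208)/0.65805 + 314.6 = 551.7637, v = 511.2·(-0.18924)/0.65805 + 237.7 = 90.6900
M3: Pc = R·M3+t = (+0.00299, -0.20879, +0.68385); u = 857.1·(+0.00299)/0.68385 + 314.6 = 318.3437, v = 511.2·(-0.20879)/0.68385 + 237.7 = 81.6229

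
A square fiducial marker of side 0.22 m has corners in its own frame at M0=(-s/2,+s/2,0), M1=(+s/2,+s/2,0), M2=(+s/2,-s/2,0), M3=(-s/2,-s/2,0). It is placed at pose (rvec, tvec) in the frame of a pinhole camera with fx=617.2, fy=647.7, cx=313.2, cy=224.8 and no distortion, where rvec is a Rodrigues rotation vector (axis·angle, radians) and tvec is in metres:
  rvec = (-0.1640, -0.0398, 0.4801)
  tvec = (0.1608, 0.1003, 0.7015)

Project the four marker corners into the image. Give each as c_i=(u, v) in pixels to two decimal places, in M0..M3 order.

c0=(325.02, 362.76) c1=(501.21, 459.32) c2=(577.76, 274.35) c3=(410.52, 182.73)

Intrinsics K: fx=617.2, fy=647.7, cx=313.2, cy=224.8
Marker side s = 0.22 m; corners in marker frame (Z=0):
  M0 = (-0.1100, +0.1100, 0)
  M1 = (+0.1100, +0.1100, 0)
  M2 = (+0.1100, -0.1100, 0)
  M3 = (-0.1100, -0.1100, 0)
rvec = (-0.1640, -0.0398, 0.4801), |rvec| = θ = 0.50890 rad = 29.158°
Rodrigues: sinθ=0.48721, 1−cosθ=0.12672; R = I + sinθ·[k]× + (1−cosθ)·[k]×²:
    [+0.88644 -0.45645 -0.07663]
    [+0.46284 +0.87406 +0.14766]
    [-0.00042 -0.16636 +0.98606]
t = (0.1608, 0.1003, 0.7015) m
M0: Pc = R·M0+t = (+0.01308, +0.14553, +0.68325); u = 617.2·(+0.01308)/0.68325 + 313.2 = 325.0172, v = 647.7·(+0.14553)/0.68325 + 224.8 = 362.7626
M1: Pc = R·M1+t = (+0.20810, +0.24736, +0.68315); u = 617.2·(+0.20810)/0.68315 + 313.2 = 501.2086, v = 647.7·(+0.24736)/0.68315 + 224.8 = 459.3213
M2: Pc = R·M2+t = (+0.30852, +0.05507, +0.71975); u = 617.2·(+0.30852)/0.71975 + 313.2 = 577.7593, v = 647.7·(+0.05507)/0.71975 + 224.8 = 274.3533
M3: Pc = R·M3+t = (+0.11350, -0.04676, +0.71985); u = 617.2·(+0.11350)/0.71985 + 313.2 = 410.5162, v = 647.7·(-0.04676)/0.71985 + 224.8 = 182.7278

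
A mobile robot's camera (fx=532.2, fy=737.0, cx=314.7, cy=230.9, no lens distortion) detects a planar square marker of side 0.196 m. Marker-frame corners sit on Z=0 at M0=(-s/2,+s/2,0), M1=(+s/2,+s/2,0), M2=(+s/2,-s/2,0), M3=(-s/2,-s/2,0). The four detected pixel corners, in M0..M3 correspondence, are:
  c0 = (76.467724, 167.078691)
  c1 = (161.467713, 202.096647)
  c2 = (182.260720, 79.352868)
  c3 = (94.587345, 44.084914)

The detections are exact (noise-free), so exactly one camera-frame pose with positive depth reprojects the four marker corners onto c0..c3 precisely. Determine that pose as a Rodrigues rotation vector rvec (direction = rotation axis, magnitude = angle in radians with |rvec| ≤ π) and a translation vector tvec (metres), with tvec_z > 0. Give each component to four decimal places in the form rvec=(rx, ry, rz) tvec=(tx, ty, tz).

rvec=(0.1664, 0.0619, 0.2835) tvec=(-0.3998, -0.1657, 1.1423)

Intrinsics K: fx=532.2, fy=737.0, cx=314.7, cy=230.9
Marker side s = 0.196 m; corners in marker frame (Z=0):
  M0 = (-0.0980, +0.0980, 0)
  M1 = (+0.0980, +0.0980, 0)
  M2 = (+0.0980, -0.0980, 0)
  M3 = (-0.0980, -0.0980, 0)
Detected image corners:
  c0 = (76.467724, 167.078691) px
  c1 = (161.467713, 202.096647) px
  c2 = (182.260720, 79.352868) px
  c3 = (94.587345, 44.084914) px
Planar DLT: solve 8×8 A·h = b for H (H[2,2]=1):
  H  [+436.18455 -79.86160 +128.41396]
  H  [+175.26454 +645.43222 +124.00376]
  H  [-0.03270 +0.15061 +1.00000]
B = K⁻¹H; ‖b₁‖=0.875437, ‖b₂‖=0.875437; λ = 2/(‖b₁‖+‖b₂‖) = 1.142287, sign → tz>0 ⇒ λ=+1.142287
r₁ = λ·B[:,0] = (+0.95829,+0.28335,-0.03735); r₂ = λ·B[:,1] = (-0.27314,+0.94646,+0.17204)
r₃ = r₁×r₂ = (+0.08410,-0.15467,+0.98438); SVD([r₁ r₂ r₃]) → R = UVᵀ:
  R  [+0.95829 -0.27314 +0.08410]
  R  [+0.28335 +0.94646 -0.15467]
  R  [-0.03735 +0.17204 +0.98438]
t = (-0.39983, -0.16568, +1.14229) m
tr R = 2.889134; θ = arccos((tr R − 1)/2) = 0.334523 rad = 19.167°
axis k = ((R−Rᵀ)₃₂, (R−Rᵀ)₁₃, (R−Rᵀ)₂₁) / (2 sinθ) = (+0.497553, +0.184956, +0.847486)
rvec = θ·k = (+0.166443, +0.061872, +0.283504)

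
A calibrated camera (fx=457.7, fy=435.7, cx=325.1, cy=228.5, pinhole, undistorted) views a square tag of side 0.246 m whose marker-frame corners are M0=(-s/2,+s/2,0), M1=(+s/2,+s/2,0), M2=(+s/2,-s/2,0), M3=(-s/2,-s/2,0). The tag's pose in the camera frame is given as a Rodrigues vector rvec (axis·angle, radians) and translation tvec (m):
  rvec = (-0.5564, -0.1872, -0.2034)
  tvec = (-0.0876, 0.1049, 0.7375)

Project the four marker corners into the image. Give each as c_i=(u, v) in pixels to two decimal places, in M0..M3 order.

Intrinsics K: fx=457.7, fy=435.7, cx=325.1, cy=228.5
Marker side s = 0.246 m; corners in marker frame (Z=0):
  M0 = (-0.1230, +0.1230, 0)
  M1 = (+0.1230, +0.1230, 0)
  M2 = (+0.1230, -0.1230, 0)
  M3 = (-0.1230, -0.1230, 0)
rvec = (-0.5564, -0.1872, -0.2034), |rvec| = θ = 0.62129 rad = 35.597°
Rodrigues: sinθ=0.58208, 1−cosθ=0.18687; R = I + sinθ·[k]× + (1−cosθ)·[k]×²:
    [+0.96301 +0.24099 -0.12060]
    [-0.14014 +0.83010 +0.53972]
    [+0.23018 -0.50286 +0.83316]
t = (-0.0876, 0.1049, 0.7375) m
M0: Pc = R·M0+t = (-0.17641, +0.22424, +0.64734); u = 457.7·(-0.17641)/0.64734 + 325.1 = 200.3707, v = 435.7·(+0.22424)/0.64734 + 228.5 = 379.4275
M1: Pc = R·M1+t = (+0.06049, +0.18976, +0.70396); u = 457.7·(+0.06049)/0.70396 + 325.1 = 364.4303, v = 435.7·(+0.18976)/0.70396 + 228.5 = 345.9504
M2: Pc = R·M2+t = (+0.00121, -0.01444, +0.82766); u = 457.7·(+0.00121)/0.82766 + 325.1 = 325.7680, v = 435.7·(-0.01444)/0.82766 + 228.5 = 220.8990
M3: Pc = R·M3+t = (-0.23569, +0.02004, +0.77104); u = 457.7·(-0.23569)/0.77104 + 325.1 = 185.1902, v = 435.7·(+0.02004)/0.77104 + 228.5 = 239.8216

c0=(200.37, 379.43) c1=(364.43, 345.95) c2=(325.77, 220.90) c3=(185.19, 239.82)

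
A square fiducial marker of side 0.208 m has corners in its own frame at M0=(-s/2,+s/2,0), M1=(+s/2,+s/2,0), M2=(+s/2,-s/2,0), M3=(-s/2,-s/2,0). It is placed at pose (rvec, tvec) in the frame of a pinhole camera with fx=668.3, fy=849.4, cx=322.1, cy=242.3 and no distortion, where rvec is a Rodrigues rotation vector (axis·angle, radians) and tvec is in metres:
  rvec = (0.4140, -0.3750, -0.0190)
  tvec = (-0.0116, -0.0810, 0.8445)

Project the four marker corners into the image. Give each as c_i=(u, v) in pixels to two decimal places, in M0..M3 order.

c0=(232.02, 266.35) c1=(379.54, 246.50) c2=(394.71, 54.16) c3=(232.78, 57.77)

Intrinsics K: fx=668.3, fy=849.4, cx=322.1, cy=242.3
Marker side s = 0.208 m; corners in marker frame (Z=0):
  M0 = (-0.1040, +0.1040, 0)
  M1 = (+0.1040, +0.1040, 0)
  M2 = (+0.1040, -0.1040, 0)
  M3 = (-0.1040, -0.1040, 0)
rvec = (0.4140, -0.3750, -0.0190), |rvec| = θ = 0.55891 rad = 32.023°
Rodrigues: sinθ=0.53026, 1−cosθ=0.15217; R = I + sinθ·[k]× + (1−cosθ)·[k]×²:
    [+0.93132 -0.05760 -0.35961]
    [-0.09365 +0.91633 -0.38931]
    [+0.35195 +0.39625 +0.84801]
t = (-0.0116, -0.0810, 0.8445) m
M0: Pc = R·M0+t = (-0.11445, +0.02404, +0.84911); u = 668.3·(-0.11445)/0.84911 + 322.1 = 232.0224, v = 849.4·(+0.02404)/0.84911 + 242.3 = 266.3467
M1: Pc = R·M1+t = (+0.07927, +0.00456, +0.92231); u = 668.3·(+0.07927)/0.92231 + 322.1 = 379.5364, v = 849.4·(+0.00456)/0.92231 + 242.3 = 246.4986
M2: Pc = R·M2+t = (+0.09125, -0.18604, +0.83989); u = 668.3·(+0.09125)/0.83989 + 322.1 = 394.7057, v = 849.4·(-0.18604)/0.83989 + 242.3 = 54.1556
M3: Pc = R·M3+t = (-0.10247, -0.16656, +0.76669); u = 668.3·(-0.10247)/0.76669 + 322.1 = 232.7821, v = 849.4·(-0.16656)/0.76669 + 242.3 = 57.7721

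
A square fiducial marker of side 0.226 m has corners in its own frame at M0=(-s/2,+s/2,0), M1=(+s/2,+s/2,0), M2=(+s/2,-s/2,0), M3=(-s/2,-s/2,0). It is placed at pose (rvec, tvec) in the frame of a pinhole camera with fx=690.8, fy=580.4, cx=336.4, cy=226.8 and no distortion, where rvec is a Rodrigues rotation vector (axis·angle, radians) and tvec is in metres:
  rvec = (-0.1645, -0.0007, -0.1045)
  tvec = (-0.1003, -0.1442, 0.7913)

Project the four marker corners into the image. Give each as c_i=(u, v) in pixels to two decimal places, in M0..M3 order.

Intrinsics K: fx=690.8, fy=580.4, cx=336.4, cy=226.8
Marker side s = 0.226 m; corners in marker frame (Z=0):
  M0 = (-0.1130, +0.1130, 0)
  M1 = (+0.1130, +0.1130, 0)
  M2 = (+0.1130, -0.1130, 0)
  M3 = (-0.1130, -0.1130, 0)
rvec = (-0.1645, -0.0007, -0.1045), |rvec| = θ = 0.19489 rad = 11.166°
Rodrigues: sinθ=0.19366, 1−cosθ=0.01893; R = I + sinθ·[k]× + (1−cosθ)·[k]×²:
    [+0.99456 +0.10390 +0.00787]
    [-0.10378 +0.98107 +0.16350]
    [+0.00926 -0.16342 +0.98651]
t = (-0.1003, -0.1442, 0.7913) m
M0: Pc = R·M0+t = (-0.20094, -0.02161, +0.77179); u = 690.8·(-0.20094)/0.77179 + 336.4 = 156.5413, v = 580.4·(-0.02161)/0.77179 + 226.8 = 210.5475
M1: Pc = R·M1+t = (+0.02383, -0.04507, +0.77388); u = 690.8·(+0.02383)/0.77388 + 336.4 = 357.6675, v = 580.4·(-0.04507)/0.77388 + 226.8 = 193.0007
M2: Pc = R·M2+t = (+0.00034, -0.26679, +0.81081); u = 690.8·(+0.00034)/0.81081 + 336.4 = 336.6936, v = 580.4·(-0.26679)/0.81081 + 226.8 = 35.8265
M3: Pc = R·M3+t = (-0.22443, -0.24333, +0.80872); u = 690.8·(-0.22443)/0.80872 + 336.4 = 144.6983, v = 580.4·(-0.24333)/0.80872 + 226.8 = 52.1651

c0=(156.54, 210.55) c1=(357.67, 193.00) c2=(336.69, 35.83) c3=(144.70, 52.17)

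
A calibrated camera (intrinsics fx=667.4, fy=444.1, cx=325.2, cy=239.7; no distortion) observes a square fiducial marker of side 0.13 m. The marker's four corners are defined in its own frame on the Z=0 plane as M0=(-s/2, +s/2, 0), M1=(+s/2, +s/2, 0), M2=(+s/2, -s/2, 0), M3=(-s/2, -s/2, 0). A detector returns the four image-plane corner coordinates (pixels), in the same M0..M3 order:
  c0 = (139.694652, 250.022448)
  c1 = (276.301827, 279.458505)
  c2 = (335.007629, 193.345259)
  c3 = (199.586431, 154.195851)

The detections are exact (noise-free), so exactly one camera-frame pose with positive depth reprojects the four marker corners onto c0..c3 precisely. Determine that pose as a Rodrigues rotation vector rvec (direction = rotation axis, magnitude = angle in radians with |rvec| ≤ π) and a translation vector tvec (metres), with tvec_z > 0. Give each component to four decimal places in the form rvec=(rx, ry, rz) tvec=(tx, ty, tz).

Intrinsics K: fx=667.4, fy=444.1, cx=325.2, cy=239.7
Marker side s = 0.13 m; corners in marker frame (Z=0):
  M0 = (-0.0650, +0.0650, 0)
  M1 = (+0.0650, +0.0650, 0)
  M2 = (+0.0650, -0.0650, 0)
  M3 = (-0.0650, -0.0650, 0)
Detected image corners:
  c0 = (139.694652, 250.022448) px
  c1 = (276.301827, 279.458505) px
  c2 = (335.007629, 193.345259) px
  c3 = (199.586431, 154.195851) px
Planar DLT: solve 8×8 A·h = b for H (H[2,2]=1):
  H  [+1219.13800 -396.53184 +240.38021]
  H  [+422.61077 +752.80314 +220.80486]
  H  [+0.72713 +0.24994 +1.00000]
B = K⁻¹H; ‖b₁‖=1.734735, ‖b₂‖=1.734735; λ = 2/(‖b₁‖+‖b₂‖) = 0.576457, sign → tz>0 ⇒ λ=+0.576457
r₁ = λ·B[:,0] = (+0.84877,+0.32232,+0.41916); r₂ = λ·B[:,1] = (-0.41270,+0.89940,+0.14408)
r₃ = r₁×r₂ = (-0.33055,-0.29528,+0.89641); SVD([r₁ r₂ r₃]) → R = UVᵀ:
  R  [+0.84877 -0.41270 -0.33055]
  R  [+0.32232 +0.89940 -0.29528]
  R  [+0.41916 +0.14408 +0.89641]
t = (-0.07326, -0.02453, +0.57646) m
tr R = 2.644577; θ = arccos((tr R − 1)/2) = 0.605375 rad = 34.685°
axis k = ((R−Rᵀ)₃₂, (R−Rᵀ)₁₃, (R−Rᵀ)₂₁) / (2 sinθ) = (+0.386029, -0.658715, +0.645814)
rvec = θ·k = (+0.233693, -0.398770, +0.390960)

rvec=(0.2337, -0.3988, 0.3910) tvec=(-0.0733, -0.0245, 0.5765)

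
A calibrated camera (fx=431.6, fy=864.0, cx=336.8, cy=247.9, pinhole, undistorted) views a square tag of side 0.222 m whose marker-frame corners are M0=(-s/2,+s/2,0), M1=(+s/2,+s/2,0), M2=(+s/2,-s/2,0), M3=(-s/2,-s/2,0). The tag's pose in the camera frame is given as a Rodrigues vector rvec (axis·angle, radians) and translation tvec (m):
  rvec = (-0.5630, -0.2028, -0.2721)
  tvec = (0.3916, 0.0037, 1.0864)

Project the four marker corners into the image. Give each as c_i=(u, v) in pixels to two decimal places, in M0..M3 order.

Intrinsics K: fx=431.6, fy=864.0, cx=336.8, cy=247.9
Marker side s = 0.222 m; corners in marker frame (Z=0):
  M0 = (-0.1110, +0.1110, 0)
  M1 = (+0.1110, +0.1110, 0)
  M2 = (+0.1110, -0.1110, 0)
  M3 = (-0.1110, -0.1110, 0)
rvec = (-0.5630, -0.2028, -0.2721), |rvec| = θ = 0.65737 rad = 37.665°
Rodrigues: sinθ=0.61104, 1−cosθ=0.20840; R = I + sinθ·[k]× + (1−cosθ)·[k]×²:
    [+0.94446 +0.30798 -0.11463]
    [-0.19786 +0.81144 +0.54993]
    [+0.26238 -0.49671 +0.82731]
t = (0.3916, 0.0037, 1.0864) m
M0: Pc = R·M0+t = (+0.32095, +0.11573, +1.00214); u = 431.6·(+0.32095)/1.00214 + 336.8 = 475.0265, v = 864.0·(+0.11573)/1.00214 + 247.9 = 347.6787
M1: Pc = R·M1+t = (+0.53062, +0.07181, +1.06039); u = 431.6·(+0.53062)/1.06039 + 336.8 = 552.7735, v = 864.0·(+0.07181)/1.06039 + 247.9 = 306.4079
M2: Pc = R·M2+t = (+0.46225, -0.10833, +1.17066); u = 431.6·(+0.46225)/1.17066 + 336.8 = 507.2225, v = 864.0·(-0.10833)/1.17066 + 247.9 = 167.9461
M3: Pc = R·M3+t = (+0.25258, -0.06441, +1.11241); u = 431.6·(+0.25258)/1.11241 + 336.8 = 434.7971, v = 864.0·(-0.06441)/1.11241 + 247.9 = 197.8756

c0=(475.03, 347.68) c1=(552.77, 306.41) c2=(507.22, 167.95) c3=(434.80, 197.88)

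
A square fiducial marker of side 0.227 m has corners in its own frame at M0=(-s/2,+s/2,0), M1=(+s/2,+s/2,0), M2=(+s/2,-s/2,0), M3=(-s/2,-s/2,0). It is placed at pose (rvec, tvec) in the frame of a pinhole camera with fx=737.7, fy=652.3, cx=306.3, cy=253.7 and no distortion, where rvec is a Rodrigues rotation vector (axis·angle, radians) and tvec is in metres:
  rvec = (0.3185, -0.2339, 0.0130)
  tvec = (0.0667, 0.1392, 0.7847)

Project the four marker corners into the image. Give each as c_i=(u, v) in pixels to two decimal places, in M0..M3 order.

c0=(260.44, 458.96) c1=(455.89, 442.08) c2=(480.07, 277.80) c3=(267.44, 284.47)

Intrinsics K: fx=737.7, fy=652.3, cx=306.3, cy=253.7
Marker side s = 0.227 m; corners in marker frame (Z=0):
  M0 = (-0.1135, +0.1135, 0)
  M1 = (+0.1135, +0.1135, 0)
  M2 = (+0.1135, -0.1135, 0)
  M3 = (-0.1135, -0.1135, 0)
rvec = (0.3185, -0.2339, 0.0130), |rvec| = θ = 0.39537 rad = 22.653°
Rodrigues: sinθ=0.38515, 1−cosθ=0.07715; R = I + sinθ·[k]× + (1−cosθ)·[k]×²:
    [+0.97292 -0.04943 -0.22581]
    [-0.02410 +0.94985 -0.31177]
    [+0.22990 +0.30877 +0.92294]
t = (0.0667, 0.1392, 0.7847) m
M0: Pc = R·M0+t = (-0.04934, +0.24974, +0.79365); u = 737.7·(-0.04934)/0.79365 + 306.3 = 260.4419, v = 652.3·(+0.24974)/0.79365 + 253.7 = 458.9638
M1: Pc = R·M1+t = (+0.17152, +0.24427, +0.84584); u = 737.7·(+0.17152)/0.84584 + 306.3 = 455.8879, v = 652.3·(+0.24427)/0.84584 + 253.7 = 442.0801
M2: Pc = R·M2+t = (+0.18274, +0.02866, +0.77575); u = 737.7·(+0.18274)/0.77575 + 306.3 = 480.0736, v = 652.3·(+0.02866)/0.77575 + 253.7 = 277.7960
M3: Pc = R·M3+t = (-0.03812, +0.03413, +0.72356); u = 737.7·(-0.03812)/0.72356 + 306.3 = 267.4395, v = 652.3·(+0.03413)/0.72356 + 253.7 = 284.4662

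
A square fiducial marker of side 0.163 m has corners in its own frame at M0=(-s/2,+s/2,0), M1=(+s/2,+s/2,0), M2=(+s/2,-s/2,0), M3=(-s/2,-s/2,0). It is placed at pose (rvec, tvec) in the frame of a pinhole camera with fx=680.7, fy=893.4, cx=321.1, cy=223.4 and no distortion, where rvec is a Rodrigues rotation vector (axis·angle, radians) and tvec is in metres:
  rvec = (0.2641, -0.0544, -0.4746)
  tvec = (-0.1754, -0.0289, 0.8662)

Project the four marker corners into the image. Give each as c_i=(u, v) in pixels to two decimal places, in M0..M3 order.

c0=(158.97, 302.07) c1=(269.87, 226.94) c2=(208.83, 79.39) c3=(92.41, 158.61)

Intrinsics K: fx=680.7, fy=893.4, cx=321.1, cy=223.4
Marker side s = 0.163 m; corners in marker frame (Z=0):
  M0 = (-0.0815, +0.0815, 0)
  M1 = (+0.0815, +0.0815, 0)
  M2 = (+0.0815, -0.0815, 0)
  M3 = (-0.0815, -0.0815, 0)
rvec = (0.2641, -0.0544, -0.4746), |rvec| = θ = 0.54585 rad = 31.275°
Rodrigues: sinθ=0.51915, 1−cosθ=0.14531; R = I + sinθ·[k]× + (1−cosθ)·[k]×²:
    [+0.88870 +0.44437 -0.11287]
    [-0.45839 +0.85613 -0.23859]
    [-0.00939 +0.26377 +0.96454]
t = (-0.1754, -0.0289, 0.8662) m
M0: Pc = R·M0+t = (-0.21161, +0.07823, +0.88846); u = 680.7·(-0.21161)/0.88846 + 321.1 = 158.9718, v = 893.4·(+0.07823)/0.88846 + 223.4 = 302.0678
M1: Pc = R·M1+t = (-0.06675, +0.00352, +0.88693); u = 680.7·(-0.06675)/0.88693 + 321.1 = 269.8676, v = 893.4·(+0.00352)/0.88693 + 223.4 = 226.9416
M2: Pc = R·M2+t = (-0.13919, -0.13603, +0.84394); u = 680.7·(-0.13919)/0.84394 + 321.1 = 208.8349, v = 893.4·(-0.13603)/0.84394 + 223.4 = 79.3941
M3: Pc = R·M3+t = (-0.28405, -0.06132, +0.84547); u = 680.7·(-0.28405)/0.84547 + 321.1 = 92.4102, v = 893.4·(-0.06132)/0.84547 + 223.4 = 158.6079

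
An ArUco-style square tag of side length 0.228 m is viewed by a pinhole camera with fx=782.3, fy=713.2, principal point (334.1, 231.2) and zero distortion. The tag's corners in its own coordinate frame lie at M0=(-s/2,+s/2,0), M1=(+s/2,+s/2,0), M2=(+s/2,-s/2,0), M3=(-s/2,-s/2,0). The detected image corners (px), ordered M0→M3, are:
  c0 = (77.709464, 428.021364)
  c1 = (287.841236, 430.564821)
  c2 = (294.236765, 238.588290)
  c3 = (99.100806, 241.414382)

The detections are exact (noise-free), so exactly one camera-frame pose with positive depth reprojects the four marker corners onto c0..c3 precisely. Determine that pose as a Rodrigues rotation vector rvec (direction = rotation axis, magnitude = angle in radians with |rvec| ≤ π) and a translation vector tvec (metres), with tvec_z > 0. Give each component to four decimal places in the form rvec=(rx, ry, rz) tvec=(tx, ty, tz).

rvec=(-0.2907, 0.1090, -0.0011) tvec=(-0.1598, 0.1202, 0.8589)

Intrinsics K: fx=782.3, fy=713.2, cx=334.1, cy=231.2
Marker side s = 0.228 m; corners in marker frame (Z=0):
  M0 = (-0.1140, +0.1140, 0)
  M1 = (+0.1140, +0.1140, 0)
  M2 = (+0.1140, -0.1140, 0)
  M3 = (-0.1140, -0.1140, 0)
Detected image corners:
  c0 = (77.709464, 428.021364) px
  c1 = (287.841236, 430.564821) px
  c2 = (294.236765, 238.588290) px
  c3 = (99.100806, 241.414382) px
Planar DLT: solve 8×8 A·h = b for H (H[2,2]=1):
  H  [+863.84477 -124.60530 +188.54600]
  H  [-42.78522 +718.57914 +331.05389]
  H  [-0.12466 -0.33313 +1.00000]
B = K⁻¹H; ‖b₁‖=1.164336, ‖b₂‖=1.164336; λ = 2/(‖b₁‖+‖b₂‖) = 0.858858, sign → tz>0 ⇒ λ=+0.858858
r₁ = λ·B[:,0] = (+0.99411,-0.01681,-0.10707); r₂ = λ·B[:,1] = (-0.01461,+0.95809,-0.28611)
r₃ = r₁×r₂ = (+0.10739,+0.28599,+0.95220); SVD([r₁ r₂ r₃]) → R = UVᵀ:
  R  [+0.99411 -0.01461 +0.10739]
  R  [-0.01681 +0.95809 +0.28599]
  R  [-0.10707 -0.28611 +0.95220]
t = (-0.15980, +0.12025, +0.85886) m
tr R = 2.904391; θ = arccos((tr R − 1)/2) = 0.310452 rad = 17.788°
axis k = ((R−Rᵀ)₃₂, (R−Rᵀ)₁₃, (R−Rᵀ)₂₁) / (2 sinθ) = (-0.936365, +0.351009, -0.003610)
rvec = θ·k = (-0.290697, +0.108972, -0.001121)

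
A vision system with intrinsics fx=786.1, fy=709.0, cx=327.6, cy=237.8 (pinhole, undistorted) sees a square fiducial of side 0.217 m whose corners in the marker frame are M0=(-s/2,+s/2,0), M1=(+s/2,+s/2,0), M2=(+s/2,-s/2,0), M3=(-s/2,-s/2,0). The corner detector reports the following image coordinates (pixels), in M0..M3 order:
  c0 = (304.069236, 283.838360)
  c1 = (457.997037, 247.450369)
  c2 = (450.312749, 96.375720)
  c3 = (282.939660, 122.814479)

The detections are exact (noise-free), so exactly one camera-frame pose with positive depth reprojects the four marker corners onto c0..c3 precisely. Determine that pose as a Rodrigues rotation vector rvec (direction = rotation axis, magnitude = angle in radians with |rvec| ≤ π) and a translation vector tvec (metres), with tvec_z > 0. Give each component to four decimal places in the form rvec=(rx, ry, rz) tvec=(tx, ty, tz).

rvec=(0.3177, -0.3899, -0.1665) tvec=(0.0600, -0.0640, 0.9485)

Intrinsics K: fx=786.1, fy=709.0, cx=327.6, cy=237.8
Marker side s = 0.217 m; corners in marker frame (Z=0):
  M0 = (-0.1085, +0.1085, 0)
  M1 = (+0.1085, +0.1085, 0)
  M2 = (+0.1085, -0.1085, 0)
  M3 = (-0.1085, -0.1085, 0)
Detected image corners:
  c0 = (304.069236, 283.838360) px
  c1 = (457.997037, 247.450369) px
  c2 = (450.312749, 96.375720) px
  c3 = (282.939660, 122.814479) px
Planar DLT: solve 8×8 A·h = b for H (H[2,2]=1):
  H  [+875.53502 +197.11214 +377.28543]
  H  [-77.18443 +784.43590 +189.98599]
  H  [+0.36486 +0.35296 +1.00000]
B = K⁻¹H; ‖b₁‖=1.054275, ‖b₂‖=1.054275; λ = 2/(‖b₁‖+‖b₂‖) = 0.948519, sign → tz>0 ⇒ λ=+0.948519
r₁ = λ·B[:,0] = (+0.91221,-0.21934,+0.34608); r₂ = λ·B[:,1] = (+0.09832,+0.93715,+0.33479)
r₃ = r₁×r₂ = (-0.39776,-0.27137,+0.87644); SVD([r₁ r₂ r₃]) → R = UVᵀ:
  R  [+0.91221 +0.09832 -0.39776]
  R  [-0.21934 +0.93715 -0.27137]
  R  [+0.34608 +0.33479 +0.87644]
t = (+0.05995, -0.06397, +0.94852) m
tr R = 2.725795; θ = arccos((tr R − 1)/2) = 0.529821 rad = 30.357°
axis k = ((R−Rᵀ)₃₂, (R−Rᵀ)₁₃, (R−Rᵀ)₂₁) / (2 sinθ) = (+0.599710, -0.735922, -0.314272)
rvec = θ·k = (+0.317739, -0.389907, -0.166508)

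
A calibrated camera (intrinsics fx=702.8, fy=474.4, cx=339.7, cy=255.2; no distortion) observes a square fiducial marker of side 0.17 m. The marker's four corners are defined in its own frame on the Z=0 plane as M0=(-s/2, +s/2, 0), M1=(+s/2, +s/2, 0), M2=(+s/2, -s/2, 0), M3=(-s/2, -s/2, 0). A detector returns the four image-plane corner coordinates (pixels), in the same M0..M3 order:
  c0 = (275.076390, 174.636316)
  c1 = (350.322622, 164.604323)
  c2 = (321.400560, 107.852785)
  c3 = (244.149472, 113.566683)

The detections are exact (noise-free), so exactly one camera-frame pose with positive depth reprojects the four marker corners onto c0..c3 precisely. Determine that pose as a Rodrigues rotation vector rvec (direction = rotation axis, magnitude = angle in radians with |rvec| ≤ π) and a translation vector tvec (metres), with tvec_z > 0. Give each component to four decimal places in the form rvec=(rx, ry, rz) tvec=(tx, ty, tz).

rvec=(-0.1141, -0.5791, -0.3151) tvec=(-0.0745, -0.3135, 1.2907)

Intrinsics K: fx=702.8, fy=474.4, cx=339.7, cy=255.2
Marker side s = 0.17 m; corners in marker frame (Z=0):
  M0 = (-0.0850, +0.0850, 0)
  M1 = (+0.0850, +0.0850, 0)
  M2 = (+0.0850, -0.0850, 0)
  M3 = (-0.0850, -0.0850, 0)
Detected image corners:
  c0 = (275.076390, 174.636316) px
  c1 = (350.322622, 164.604323) px
  c2 = (321.400560, 107.852785) px
  c3 = (244.149472, 113.566683) px
Planar DLT: solve 8×8 A·h = b for H (H[2,2]=1):
  H  [+576.35420 +171.69543 +299.11093]
  H  [+13.87968 +344.13181 +139.98676]
  H  [+0.42932 -0.01382 +1.00000]
B = K⁻¹H; ‖b₁‖=0.774751, ‖b₂‖=0.774751; λ = 2/(‖b₁‖+‖b₂‖) = 1.290737, sign → tz>0 ⇒ λ=+1.290737
r₁ = λ·B[:,0] = (+0.79066,-0.26033,+0.55414); r₂ = λ·B[:,1] = (+0.32395,+0.94590,-0.01784)
r₃ = r₁×r₂ = (-0.51952,+0.19362,+0.83223); SVD([r₁ r₂ r₃]) → R = UVᵀ:
  R  [+0.79066 +0.32395 -0.51952]
  R  [-0.26033 +0.94590 +0.19362]
  R  [+0.55414 -0.01784 +0.83223]
t = (-0.07454, -0.31347, +1.29074) m
tr R = 2.568798; θ = arccos((tr R − 1)/2) = 0.669070 rad = 38.335°
axis k = ((R−Rᵀ)₃₂, (R−Rᵀ)₁₃, (R−Rᵀ)₂₁) / (2 sinθ) = (-0.170468, -0.865503, -0.471005)
rvec = θ·k = (-0.114055, -0.579081, -0.315135)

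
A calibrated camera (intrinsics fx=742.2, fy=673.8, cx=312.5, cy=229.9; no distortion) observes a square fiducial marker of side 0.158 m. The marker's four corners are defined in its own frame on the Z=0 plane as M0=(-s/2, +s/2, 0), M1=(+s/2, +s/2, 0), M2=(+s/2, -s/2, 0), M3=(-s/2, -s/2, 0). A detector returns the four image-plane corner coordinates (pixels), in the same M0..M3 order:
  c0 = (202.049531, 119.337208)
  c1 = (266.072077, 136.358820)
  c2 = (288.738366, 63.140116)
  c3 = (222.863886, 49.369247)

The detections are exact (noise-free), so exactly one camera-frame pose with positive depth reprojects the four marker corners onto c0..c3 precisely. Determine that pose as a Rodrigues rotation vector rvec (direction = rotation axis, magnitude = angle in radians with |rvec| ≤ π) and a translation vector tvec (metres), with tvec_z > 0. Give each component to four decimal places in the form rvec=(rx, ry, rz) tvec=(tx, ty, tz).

Intrinsics K: fx=742.2, fy=673.8, cx=312.5, cy=229.9
Marker side s = 0.158 m; corners in marker frame (Z=0):
  M0 = (-0.0790, +0.0790, 0)
  M1 = (+0.0790, +0.0790, 0)
  M2 = (+0.0790, -0.0790, 0)
  M3 = (-0.0790, -0.0790, 0)
Detected image corners:
  c0 = (202.049531, 119.337208) px
  c1 = (266.072077, 136.358820) px
  c2 = (288.738366, 63.140116) px
  c3 = (222.863886, 49.369247) px
Planar DLT: solve 8×8 A·h = b for H (H[2,2]=1):
  H  [+336.50163 -118.20105 +244.08283]
  H  [+69.49872 +460.11161 +92.08861]
  H  [-0.30428 +0.07861 +1.00000]
B = K⁻¹H; ‖b₁‖=0.688162, ‖b₂‖=0.688162; λ = 2/(‖b₁‖+‖b₂‖) = 1.453146, sign → tz>0 ⇒ λ=+1.453146
r₁ = λ·B[:,0] = (+0.84501,+0.30075,-0.44217); r₂ = λ·B[:,1] = (-0.27952,+0.95332,+0.11424)
r₃ = r₁×r₂ = (+0.45588,+0.02706,+0.88963); SVD([r₁ r₂ r₃]) → R = UVᵀ:
  R  [+0.84501 -0.27952 +0.45588]
  R  [+0.30075 +0.95332 +0.02706]
  R  [-0.44217 +0.11424 +0.88963]
t = (-0.13395, -0.29721, +1.45315) m
tr R = 2.687952; θ = arccos((tr R − 1)/2) = 0.566143 rad = 32.438°
axis k = ((R−Rᵀ)₃₂, (R−Rᵀ)₁₃, (R−Rᵀ)₂₁) / (2 sinθ) = (+0.081260, +0.837141, +0.540917)
rvec = θ·k = (+0.046005, +0.473942, +0.306237)

rvec=(0.0460, 0.4739, 0.3062) tvec=(-0.1340, -0.2972, 1.4531)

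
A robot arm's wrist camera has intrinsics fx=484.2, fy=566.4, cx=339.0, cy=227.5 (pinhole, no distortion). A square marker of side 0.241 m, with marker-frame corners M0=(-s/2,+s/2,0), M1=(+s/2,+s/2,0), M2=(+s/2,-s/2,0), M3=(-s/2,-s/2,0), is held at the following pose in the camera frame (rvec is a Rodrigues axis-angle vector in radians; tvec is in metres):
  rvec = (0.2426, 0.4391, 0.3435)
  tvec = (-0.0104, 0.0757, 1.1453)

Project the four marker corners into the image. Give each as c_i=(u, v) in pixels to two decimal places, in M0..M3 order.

c0=(281.59, 292.51) c1=(364.25, 342.59) c2=(395.70, 233.16) c3=(305.40, 188.44)

Intrinsics K: fx=484.2, fy=566.4, cx=339.0, cy=227.5
Marker side s = 0.241 m; corners in marker frame (Z=0):
  M0 = (-0.1205, +0.1205, 0)
  M1 = (+0.1205, +0.1205, 0)
  M2 = (+0.1205, -0.1205, 0)
  M3 = (-0.1205, -0.1205, 0)
rvec = (0.2426, 0.4391, 0.3435), |rvec| = θ = 0.60799 rad = 34.835°
Rodrigues: sinθ=0.57122, 1−cosθ=0.17920; R = I + sinθ·[k]× + (1−cosθ)·[k]×²:
    [+0.84933 -0.27108 +0.45294]
    [+0.37437 +0.91427 -0.15481]
    [-0.37214 +0.30105 +0.87800]
t = (-0.0104, 0.0757, 1.1453) m
M0: Pc = R·M0+t = (-0.14541, +0.14076, +1.22642); u = 484.2·(-0.14541)/1.22642 + 339.0 = 281.5912, v = 566.4·(+0.14076)/1.22642 + 227.5 = 292.5065
M1: Pc = R·M1+t = (+0.05928, +0.23098, +1.13673); u = 484.2·(+0.05928)/1.13673 + 339.0 = 364.2501, v = 566.4·(+0.23098)/1.13673 + 227.5 = 342.5906
M2: Pc = R·M2+t = (+0.12461, +0.01064, +1.06418); u = 484.2·(+0.12461)/1.06418 + 339.0 = 395.6971, v = 566.4·(+0.01064)/1.06418 + 227.5 = 233.1641
M3: Pc = R·M3+t = (-0.08008, -0.07958, +1.15387); u = 484.2·(-0.08008)/1.15387 + 339.0 = 305.3964, v = 566.4·(-0.07958)/1.15387 + 227.5 = 188.4363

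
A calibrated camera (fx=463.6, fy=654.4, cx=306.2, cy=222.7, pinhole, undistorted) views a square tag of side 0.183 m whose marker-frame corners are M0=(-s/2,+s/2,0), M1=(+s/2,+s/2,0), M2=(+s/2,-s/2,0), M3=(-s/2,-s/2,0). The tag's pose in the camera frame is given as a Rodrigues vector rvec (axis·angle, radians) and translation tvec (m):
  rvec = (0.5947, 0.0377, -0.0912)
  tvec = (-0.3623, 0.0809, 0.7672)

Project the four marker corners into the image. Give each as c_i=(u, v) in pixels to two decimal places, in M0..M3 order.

c0=(56.06, 352.32) c1=(156.50, 343.08) c2=(123.46, 221.42) c3=(9.34, 233.87)

Intrinsics K: fx=463.6, fy=654.4, cx=306.2, cy=222.7
Marker side s = 0.183 m; corners in marker frame (Z=0):
  M0 = (-0.0915, +0.0915, 0)
  M1 = (+0.0915, +0.0915, 0)
  M2 = (+0.0915, -0.0915, 0)
  M3 = (-0.0915, -0.0915, 0)
rvec = (0.5947, 0.0377, -0.0912), |rvec| = θ = 0.60283 rad = 34.540°
Rodrigues: sinθ=0.56698, 1−cosθ=0.17627; R = I + sinθ·[k]× + (1−cosθ)·[k]×²:
    [+0.99528 +0.09665 +0.00915]
    [-0.07490 +0.82442 -0.56100]
    [-0.06176 +0.55766 +0.82777]
t = (-0.3623, 0.0809, 0.7672) m
M0: Pc = R·M0+t = (-0.44452, +0.16319, +0.82388); u = 463.6·(-0.44452)/0.82388 + 306.2 = 56.0640, v = 654.4·(+0.16319)/0.82388 + 222.7 = 352.3191
M1: Pc = R·M1+t = (-0.26239, +0.14948, +0.81257); u = 463.6·(-0.26239)/0.81257 + 306.2 = 156.4988, v = 654.4·(+0.14948)/0.81257 + 222.7 = 343.0834
M2: Pc = R·M2+t = (-0.28008, -0.00139, +0.71052); u = 463.6·(-0.28008)/0.71052 + 306.2 = 123.4569, v = 654.4·(-0.00139)/0.71052 + 222.7 = 221.4215
M3: Pc = R·M3+t = (-0.46221, +0.01232, +0.72183); u = 463.6·(-0.46221)/0.72183 + 306.2 = 9.3399, v = 654.4·(+0.01232)/0.72183 + 222.7 = 233.8681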